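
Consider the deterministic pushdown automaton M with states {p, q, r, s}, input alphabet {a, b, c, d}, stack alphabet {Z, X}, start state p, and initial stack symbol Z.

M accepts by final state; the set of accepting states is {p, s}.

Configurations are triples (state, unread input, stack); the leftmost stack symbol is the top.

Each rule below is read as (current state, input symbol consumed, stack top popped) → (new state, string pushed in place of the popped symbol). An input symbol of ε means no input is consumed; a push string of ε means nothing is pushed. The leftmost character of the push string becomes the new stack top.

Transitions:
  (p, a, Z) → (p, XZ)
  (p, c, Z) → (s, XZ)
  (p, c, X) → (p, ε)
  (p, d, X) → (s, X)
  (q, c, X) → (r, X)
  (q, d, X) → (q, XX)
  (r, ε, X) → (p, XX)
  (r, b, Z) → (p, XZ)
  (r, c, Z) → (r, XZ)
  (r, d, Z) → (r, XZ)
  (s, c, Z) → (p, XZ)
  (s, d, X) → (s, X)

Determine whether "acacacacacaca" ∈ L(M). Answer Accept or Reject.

(p, acacacacacaca, Z)
  read a, top Z: go to p, push XZ → (p, cacacacacaca, XZ)
  read c, top X: go to p, push ε → (p, acacacacaca, Z)
  read a, top Z: go to p, push XZ → (p, cacacacaca, XZ)
  read c, top X: go to p, push ε → (p, acacacaca, Z)
  read a, top Z: go to p, push XZ → (p, cacacaca, XZ)
  read c, top X: go to p, push ε → (p, acacaca, Z)
  read a, top Z: go to p, push XZ → (p, cacaca, XZ)
  read c, top X: go to p, push ε → (p, acaca, Z)
  read a, top Z: go to p, push XZ → (p, caca, XZ)
  read c, top X: go to p, push ε → (p, aca, Z)
  read a, top Z: go to p, push XZ → (p, ca, XZ)
  read c, top X: go to p, push ε → (p, a, Z)
  read a, top Z: go to p, push XZ → (p, ε, XZ)
All input consumed; state p ∈ F.

Accept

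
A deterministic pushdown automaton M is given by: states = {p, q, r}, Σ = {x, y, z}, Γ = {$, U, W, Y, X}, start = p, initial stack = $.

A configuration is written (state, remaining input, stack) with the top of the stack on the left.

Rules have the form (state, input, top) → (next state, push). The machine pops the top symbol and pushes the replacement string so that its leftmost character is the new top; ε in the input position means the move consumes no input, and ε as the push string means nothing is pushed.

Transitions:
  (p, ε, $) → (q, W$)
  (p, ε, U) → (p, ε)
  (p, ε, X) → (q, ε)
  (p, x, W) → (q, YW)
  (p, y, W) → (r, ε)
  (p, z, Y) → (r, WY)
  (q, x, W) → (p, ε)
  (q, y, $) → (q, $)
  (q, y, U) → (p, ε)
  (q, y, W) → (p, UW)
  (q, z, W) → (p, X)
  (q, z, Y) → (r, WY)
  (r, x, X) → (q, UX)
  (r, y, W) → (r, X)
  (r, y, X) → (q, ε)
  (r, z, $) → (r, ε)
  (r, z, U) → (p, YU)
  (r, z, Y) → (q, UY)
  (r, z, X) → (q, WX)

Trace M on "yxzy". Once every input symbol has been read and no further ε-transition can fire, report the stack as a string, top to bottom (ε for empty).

XYW$

(p, yxzy, $) ⊢ (q, yxzy, W$) ⊢ (p, xzy, UW$) ⊢ (p, xzy, W$) ⊢ (q, zy, YW$) ⊢ (r, y, WYW$) ⊢ (r, ε, XYW$)
All input consumed in state r with stack XYW$.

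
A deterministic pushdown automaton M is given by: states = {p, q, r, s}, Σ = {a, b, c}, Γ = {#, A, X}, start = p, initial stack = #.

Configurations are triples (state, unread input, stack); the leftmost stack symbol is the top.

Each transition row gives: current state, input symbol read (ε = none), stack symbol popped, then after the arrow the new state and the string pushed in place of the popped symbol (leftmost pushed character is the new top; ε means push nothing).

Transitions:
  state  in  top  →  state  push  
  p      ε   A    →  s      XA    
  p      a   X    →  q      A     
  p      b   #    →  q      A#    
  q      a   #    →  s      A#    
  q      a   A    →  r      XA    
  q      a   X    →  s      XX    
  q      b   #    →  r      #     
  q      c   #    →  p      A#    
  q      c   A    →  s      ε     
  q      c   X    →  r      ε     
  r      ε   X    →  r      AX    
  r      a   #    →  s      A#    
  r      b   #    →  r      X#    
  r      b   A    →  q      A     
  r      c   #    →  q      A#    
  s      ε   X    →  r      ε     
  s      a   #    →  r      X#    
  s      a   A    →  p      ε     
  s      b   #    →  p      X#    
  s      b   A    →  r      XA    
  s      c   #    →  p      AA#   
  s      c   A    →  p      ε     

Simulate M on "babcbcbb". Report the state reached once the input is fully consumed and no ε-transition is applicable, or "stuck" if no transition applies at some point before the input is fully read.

stuck

(p, babcbcbb, #)
  read b, top #: go to q, push A# → (q, abcbcbb, A#)
  read a, top A: go to r, push XA → (r, bcbcbb, XA#)
  ε-move, top X: go to r, push AX → (r, bcbcbb, AXA#)
  read b, top A: go to q, push A → (q, cbcbb, AXA#)
  read c, top A: go to s, push ε → (s, bcbb, XA#)
  ε-move, top X: go to r, push ε → (r, bcbb, A#)
  read b, top A: go to q, push A → (q, cbb, A#)
  read c, top A: go to s, push ε → (s, bb, #)
  read b, top #: go to p, push X# → (p, b, X#)
No transition for (p, b, top X); M blocks with input b remaining.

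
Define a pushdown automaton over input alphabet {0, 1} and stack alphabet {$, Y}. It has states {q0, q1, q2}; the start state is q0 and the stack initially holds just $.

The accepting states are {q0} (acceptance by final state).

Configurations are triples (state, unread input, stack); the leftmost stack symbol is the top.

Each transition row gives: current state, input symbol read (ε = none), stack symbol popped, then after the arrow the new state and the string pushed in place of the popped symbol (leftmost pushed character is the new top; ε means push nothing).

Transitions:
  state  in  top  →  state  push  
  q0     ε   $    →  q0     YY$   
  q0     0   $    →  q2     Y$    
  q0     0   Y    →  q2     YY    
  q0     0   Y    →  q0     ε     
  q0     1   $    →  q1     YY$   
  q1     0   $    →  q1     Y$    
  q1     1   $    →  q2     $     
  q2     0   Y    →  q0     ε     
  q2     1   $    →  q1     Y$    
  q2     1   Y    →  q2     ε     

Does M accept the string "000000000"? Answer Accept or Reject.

Accept

One accepting computation: (q0, 000000000, $) ⊢ (q0, 000000000, YY$) ⊢ (q2, 00000000, YYY$) ⊢ (q0, 0000000, YY$) ⊢ (q2, 000000, YYY$) ⊢ (q0, 00000, YY$) ⊢ (q2, 0000, YYY$) ⊢ (q0, 000, YY$) ⊢ (q2, 00, YYY$) ⊢ (q0, 0, YY$) ⊢ (q0, ε, Y$)
All input consumed and state q0 ∈ F.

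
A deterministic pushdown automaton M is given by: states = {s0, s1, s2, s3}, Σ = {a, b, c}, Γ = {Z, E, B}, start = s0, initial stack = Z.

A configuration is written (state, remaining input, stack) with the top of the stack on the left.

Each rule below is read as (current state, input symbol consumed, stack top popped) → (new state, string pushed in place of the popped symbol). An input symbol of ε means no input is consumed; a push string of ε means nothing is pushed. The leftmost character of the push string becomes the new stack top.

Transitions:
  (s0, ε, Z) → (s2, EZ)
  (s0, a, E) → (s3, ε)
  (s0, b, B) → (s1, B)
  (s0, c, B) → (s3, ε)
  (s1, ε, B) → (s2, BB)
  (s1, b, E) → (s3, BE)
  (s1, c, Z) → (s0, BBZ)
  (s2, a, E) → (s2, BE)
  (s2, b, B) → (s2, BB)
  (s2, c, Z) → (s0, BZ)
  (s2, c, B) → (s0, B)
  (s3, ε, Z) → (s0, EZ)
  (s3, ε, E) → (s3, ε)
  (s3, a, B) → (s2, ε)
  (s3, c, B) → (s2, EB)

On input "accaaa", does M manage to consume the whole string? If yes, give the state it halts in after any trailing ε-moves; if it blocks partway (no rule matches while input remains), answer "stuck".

(s0, accaaa, Z)
  ε-move, top Z: go to s2, push EZ → (s2, accaaa, EZ)
  read a, top E: go to s2, push BE → (s2, ccaaa, BEZ)
  read c, top B: go to s0, push B → (s0, caaa, BEZ)
  read c, top B: go to s3, push ε → (s3, aaa, EZ)
  ε-move, top E: go to s3, push ε → (s3, aaa, Z)
  ε-move, top Z: go to s0, push EZ → (s0, aaa, EZ)
  read a, top E: go to s3, push ε → (s3, aa, Z)
  ε-move, top Z: go to s0, push EZ → (s0, aa, EZ)
  read a, top E: go to s3, push ε → (s3, a, Z)
  ε-move, top Z: go to s0, push EZ → (s0, a, EZ)
  read a, top E: go to s3, push ε → (s3, ε, Z)
  ε-move, top Z: go to s0, push EZ → (s0, ε, EZ)
All input consumed; M is in state s0.

s0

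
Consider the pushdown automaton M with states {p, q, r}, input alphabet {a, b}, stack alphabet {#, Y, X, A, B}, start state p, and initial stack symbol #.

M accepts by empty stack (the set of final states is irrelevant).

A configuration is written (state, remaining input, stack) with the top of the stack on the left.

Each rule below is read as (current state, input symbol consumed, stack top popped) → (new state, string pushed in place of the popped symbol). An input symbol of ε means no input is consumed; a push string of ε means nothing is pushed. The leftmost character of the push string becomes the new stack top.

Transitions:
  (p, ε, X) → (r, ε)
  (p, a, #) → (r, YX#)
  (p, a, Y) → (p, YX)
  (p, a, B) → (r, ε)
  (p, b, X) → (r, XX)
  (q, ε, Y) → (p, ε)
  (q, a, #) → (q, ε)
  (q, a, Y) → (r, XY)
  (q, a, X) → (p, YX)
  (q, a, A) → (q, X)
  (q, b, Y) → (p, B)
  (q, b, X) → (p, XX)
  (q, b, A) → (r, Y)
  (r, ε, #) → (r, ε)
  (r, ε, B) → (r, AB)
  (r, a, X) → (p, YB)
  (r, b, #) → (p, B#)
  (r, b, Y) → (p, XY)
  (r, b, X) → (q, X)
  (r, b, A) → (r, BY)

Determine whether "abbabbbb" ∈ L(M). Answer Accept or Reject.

No computation consumes all input and empties the stack.

Reject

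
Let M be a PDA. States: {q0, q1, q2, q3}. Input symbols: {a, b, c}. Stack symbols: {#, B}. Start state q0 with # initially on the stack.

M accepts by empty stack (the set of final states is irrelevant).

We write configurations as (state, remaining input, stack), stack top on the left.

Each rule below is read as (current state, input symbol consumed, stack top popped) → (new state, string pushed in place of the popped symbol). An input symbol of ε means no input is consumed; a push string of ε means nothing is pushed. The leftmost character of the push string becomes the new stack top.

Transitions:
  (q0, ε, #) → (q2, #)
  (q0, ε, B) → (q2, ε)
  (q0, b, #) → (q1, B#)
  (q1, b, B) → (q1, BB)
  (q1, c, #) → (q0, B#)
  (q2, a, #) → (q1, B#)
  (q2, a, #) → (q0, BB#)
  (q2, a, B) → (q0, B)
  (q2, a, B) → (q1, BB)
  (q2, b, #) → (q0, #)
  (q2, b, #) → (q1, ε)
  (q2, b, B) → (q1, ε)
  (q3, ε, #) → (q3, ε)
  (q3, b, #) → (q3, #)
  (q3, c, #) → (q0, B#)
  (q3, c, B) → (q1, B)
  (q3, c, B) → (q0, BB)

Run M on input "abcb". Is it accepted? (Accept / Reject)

Accept

One accepting computation: (q0, abcb, #) ⊢ (q2, abcb, #) ⊢ (q0, bcb, BB#) ⊢ (q2, bcb, B#) ⊢ (q1, cb, #) ⊢ (q0, b, B#) ⊢ (q2, b, #) ⊢ (q1, ε, ε)
All input consumed and the stack is empty.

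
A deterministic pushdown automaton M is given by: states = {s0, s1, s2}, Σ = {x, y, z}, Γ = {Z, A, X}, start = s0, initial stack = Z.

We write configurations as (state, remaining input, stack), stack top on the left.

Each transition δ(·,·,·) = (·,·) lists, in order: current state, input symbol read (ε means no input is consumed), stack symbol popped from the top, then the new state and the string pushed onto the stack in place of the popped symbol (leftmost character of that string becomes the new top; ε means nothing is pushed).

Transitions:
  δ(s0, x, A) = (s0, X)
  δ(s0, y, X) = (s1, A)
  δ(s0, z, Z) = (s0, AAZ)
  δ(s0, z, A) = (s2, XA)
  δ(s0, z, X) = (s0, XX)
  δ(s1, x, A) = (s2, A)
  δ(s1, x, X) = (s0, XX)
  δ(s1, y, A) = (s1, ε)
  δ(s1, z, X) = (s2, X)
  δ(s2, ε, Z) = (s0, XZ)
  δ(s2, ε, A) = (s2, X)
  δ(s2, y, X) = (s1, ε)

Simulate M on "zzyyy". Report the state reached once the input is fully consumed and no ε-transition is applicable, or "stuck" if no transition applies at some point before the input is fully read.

(s0, zzyyy, Z)
  read z, top Z: go to s0, push AAZ → (s0, zyyy, AAZ)
  read z, top A: go to s2, push XA → (s2, yyy, XAAZ)
  read y, top X: go to s1, push ε → (s1, yy, AAZ)
  read y, top A: go to s1, push ε → (s1, y, AZ)
  read y, top A: go to s1, push ε → (s1, ε, Z)
All input consumed; M is in state s1.

s1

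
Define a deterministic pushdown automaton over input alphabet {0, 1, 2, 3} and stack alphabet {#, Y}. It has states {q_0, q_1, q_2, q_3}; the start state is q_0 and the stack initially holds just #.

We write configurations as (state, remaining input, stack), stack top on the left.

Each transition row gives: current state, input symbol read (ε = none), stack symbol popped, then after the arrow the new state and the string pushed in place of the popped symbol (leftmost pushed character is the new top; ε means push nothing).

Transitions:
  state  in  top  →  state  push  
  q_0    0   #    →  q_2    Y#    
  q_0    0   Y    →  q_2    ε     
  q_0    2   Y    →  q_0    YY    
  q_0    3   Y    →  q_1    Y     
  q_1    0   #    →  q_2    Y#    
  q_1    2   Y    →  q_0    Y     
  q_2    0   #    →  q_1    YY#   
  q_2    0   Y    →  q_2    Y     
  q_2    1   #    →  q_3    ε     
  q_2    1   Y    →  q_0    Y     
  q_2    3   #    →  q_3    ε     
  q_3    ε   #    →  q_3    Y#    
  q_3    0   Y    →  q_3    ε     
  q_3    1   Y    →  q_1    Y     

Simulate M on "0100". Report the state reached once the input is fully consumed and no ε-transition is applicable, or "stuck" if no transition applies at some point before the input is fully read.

q_1

(q_0, 0100, #) ⊢ (q_2, 100, Y#) ⊢ (q_0, 00, Y#) ⊢ (q_2, 0, #) ⊢ (q_1, ε, YY#)
All input consumed; M is in state q_1.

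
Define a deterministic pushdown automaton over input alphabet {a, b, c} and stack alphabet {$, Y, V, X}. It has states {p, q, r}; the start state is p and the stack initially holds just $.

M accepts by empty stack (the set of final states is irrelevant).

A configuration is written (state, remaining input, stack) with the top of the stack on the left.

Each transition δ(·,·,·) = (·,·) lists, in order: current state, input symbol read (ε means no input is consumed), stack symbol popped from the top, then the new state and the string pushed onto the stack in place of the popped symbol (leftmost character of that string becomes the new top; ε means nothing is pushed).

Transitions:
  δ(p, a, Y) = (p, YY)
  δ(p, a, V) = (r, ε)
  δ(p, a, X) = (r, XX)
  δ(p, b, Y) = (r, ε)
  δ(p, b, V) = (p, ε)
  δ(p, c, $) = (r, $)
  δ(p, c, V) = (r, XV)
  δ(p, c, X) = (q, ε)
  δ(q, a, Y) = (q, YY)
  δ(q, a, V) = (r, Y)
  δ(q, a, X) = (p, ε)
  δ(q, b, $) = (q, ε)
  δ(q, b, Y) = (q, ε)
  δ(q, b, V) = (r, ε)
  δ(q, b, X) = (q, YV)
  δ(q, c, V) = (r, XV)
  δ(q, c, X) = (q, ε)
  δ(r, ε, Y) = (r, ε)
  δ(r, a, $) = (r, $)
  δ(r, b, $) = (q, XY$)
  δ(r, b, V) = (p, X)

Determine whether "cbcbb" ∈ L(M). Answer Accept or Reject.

(p, cbcbb, $)
  read c, top $: go to r, push $ → (r, bcbb, $)
  read b, top $: go to q, push XY$ → (q, cbb, XY$)
  read c, top X: go to q, push ε → (q, bb, Y$)
  read b, top Y: go to q, push ε → (q, b, $)
  read b, top $: go to q, push ε → (q, ε, ε)
All input consumed and the stack is empty.

Accept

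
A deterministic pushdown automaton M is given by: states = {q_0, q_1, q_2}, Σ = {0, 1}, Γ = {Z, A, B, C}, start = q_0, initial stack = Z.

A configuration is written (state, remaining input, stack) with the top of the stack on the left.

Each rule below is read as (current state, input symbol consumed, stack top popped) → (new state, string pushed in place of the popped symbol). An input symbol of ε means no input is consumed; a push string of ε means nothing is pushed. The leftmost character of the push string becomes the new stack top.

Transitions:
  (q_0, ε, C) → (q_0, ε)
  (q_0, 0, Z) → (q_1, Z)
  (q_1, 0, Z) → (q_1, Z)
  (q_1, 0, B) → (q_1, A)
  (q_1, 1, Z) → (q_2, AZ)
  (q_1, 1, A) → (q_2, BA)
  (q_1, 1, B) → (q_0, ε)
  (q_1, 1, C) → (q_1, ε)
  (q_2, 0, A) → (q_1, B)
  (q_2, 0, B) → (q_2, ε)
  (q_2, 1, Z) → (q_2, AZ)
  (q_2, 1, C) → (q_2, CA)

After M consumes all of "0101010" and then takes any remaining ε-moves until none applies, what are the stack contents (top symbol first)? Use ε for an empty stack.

(q_0, 0101010, Z) ⊢ (q_1, 101010, Z) ⊢ (q_2, 01010, AZ) ⊢ (q_1, 1010, BZ) ⊢ (q_0, 010, Z) ⊢ (q_1, 10, Z) ⊢ (q_2, 0, AZ) ⊢ (q_1, ε, BZ)
All input consumed in state q_1 with stack BZ.

BZ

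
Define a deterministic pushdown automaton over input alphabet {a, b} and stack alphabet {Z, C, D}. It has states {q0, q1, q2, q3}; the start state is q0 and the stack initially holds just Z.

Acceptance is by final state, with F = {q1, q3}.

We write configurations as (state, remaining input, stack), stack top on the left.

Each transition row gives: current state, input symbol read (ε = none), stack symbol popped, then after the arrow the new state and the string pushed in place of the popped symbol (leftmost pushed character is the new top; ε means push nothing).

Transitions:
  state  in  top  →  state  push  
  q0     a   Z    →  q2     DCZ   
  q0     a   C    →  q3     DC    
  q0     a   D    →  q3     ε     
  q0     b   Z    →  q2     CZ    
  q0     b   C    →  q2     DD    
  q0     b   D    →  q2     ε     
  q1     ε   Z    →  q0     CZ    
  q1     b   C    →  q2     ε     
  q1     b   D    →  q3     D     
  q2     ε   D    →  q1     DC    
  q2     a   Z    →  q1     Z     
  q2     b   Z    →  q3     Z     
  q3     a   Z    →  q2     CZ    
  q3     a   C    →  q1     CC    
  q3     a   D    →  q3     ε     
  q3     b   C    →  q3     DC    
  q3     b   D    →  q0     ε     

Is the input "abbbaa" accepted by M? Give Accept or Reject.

(q0, abbbaa, Z) ⊢ (q2, bbbaa, DCZ) ⊢ (q1, bbbaa, DCCZ) ⊢ (q3, bbaa, DCCZ) ⊢ (q0, baa, CCZ) ⊢ (q2, aa, DDCZ) ⊢ (q1, aa, DCDCZ)
No transition applies at (q1, aa, DCDCZ); input not fully consumed.

Reject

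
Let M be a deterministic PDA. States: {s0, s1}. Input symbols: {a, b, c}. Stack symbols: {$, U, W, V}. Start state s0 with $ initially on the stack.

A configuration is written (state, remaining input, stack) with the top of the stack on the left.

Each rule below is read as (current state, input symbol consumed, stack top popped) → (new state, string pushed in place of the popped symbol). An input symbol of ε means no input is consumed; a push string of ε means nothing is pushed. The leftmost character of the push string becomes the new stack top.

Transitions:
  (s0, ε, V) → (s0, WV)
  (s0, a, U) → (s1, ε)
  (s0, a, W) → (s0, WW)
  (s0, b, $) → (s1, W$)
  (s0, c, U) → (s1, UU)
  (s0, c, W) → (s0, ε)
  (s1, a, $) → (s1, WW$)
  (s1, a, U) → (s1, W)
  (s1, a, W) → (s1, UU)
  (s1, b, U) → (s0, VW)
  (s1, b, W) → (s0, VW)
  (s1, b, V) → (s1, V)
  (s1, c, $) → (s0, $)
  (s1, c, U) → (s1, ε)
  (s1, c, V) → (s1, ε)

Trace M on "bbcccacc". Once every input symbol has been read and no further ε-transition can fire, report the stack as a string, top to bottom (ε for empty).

WVW$

(s0, bbcccacc, $)
  read b, top $: go to s1, push W$ → (s1, bcccacc, W$)
  read b, top W: go to s0, push VW → (s0, cccacc, VW$)
  ε-move, top V: go to s0, push WV → (s0, cccacc, WVW$)
  read c, top W: go to s0, push ε → (s0, ccacc, VW$)
  ε-move, top V: go to s0, push WV → (s0, ccacc, WVW$)
  read c, top W: go to s0, push ε → (s0, cacc, VW$)
  ε-move, top V: go to s0, push WV → (s0, cacc, WVW$)
  read c, top W: go to s0, push ε → (s0, acc, VW$)
  ε-move, top V: go to s0, push WV → (s0, acc, WVW$)
  read a, top W: go to s0, push WW → (s0, cc, WWVW$)
  read c, top W: go to s0, push ε → (s0, c, WVW$)
  read c, top W: go to s0, push ε → (s0, ε, VW$)
  ε-move, top V: go to s0, push WV → (s0, ε, WVW$)
All input consumed in state s0 with stack WVW$.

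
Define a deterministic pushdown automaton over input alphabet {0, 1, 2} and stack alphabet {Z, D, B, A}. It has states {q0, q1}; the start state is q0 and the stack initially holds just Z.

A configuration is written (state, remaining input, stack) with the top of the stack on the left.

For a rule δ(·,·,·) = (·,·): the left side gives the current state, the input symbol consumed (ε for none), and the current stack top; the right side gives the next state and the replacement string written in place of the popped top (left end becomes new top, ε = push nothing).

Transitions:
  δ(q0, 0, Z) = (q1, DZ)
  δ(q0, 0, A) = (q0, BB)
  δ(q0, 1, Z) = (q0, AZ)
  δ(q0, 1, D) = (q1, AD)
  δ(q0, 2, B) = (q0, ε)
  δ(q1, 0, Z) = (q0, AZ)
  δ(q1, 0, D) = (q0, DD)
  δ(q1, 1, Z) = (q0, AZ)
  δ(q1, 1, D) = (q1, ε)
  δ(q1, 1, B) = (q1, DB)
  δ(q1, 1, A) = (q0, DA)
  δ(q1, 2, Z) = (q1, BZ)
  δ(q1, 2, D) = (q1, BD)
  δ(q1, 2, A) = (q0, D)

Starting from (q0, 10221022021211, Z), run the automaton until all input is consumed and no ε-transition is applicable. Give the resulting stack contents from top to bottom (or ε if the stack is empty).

(q0, 10221022021211, Z)
  read 1, top Z: go to q0, push AZ → (q0, 0221022021211, AZ)
  read 0, top A: go to q0, push BB → (q0, 221022021211, BBZ)
  read 2, top B: go to q0, push ε → (q0, 21022021211, BZ)
  read 2, top B: go to q0, push ε → (q0, 1022021211, Z)
  read 1, top Z: go to q0, push AZ → (q0, 022021211, AZ)
  read 0, top A: go to q0, push BB → (q0, 22021211, BBZ)
  read 2, top B: go to q0, push ε → (q0, 2021211, BZ)
  read 2, top B: go to q0, push ε → (q0, 021211, Z)
  read 0, top Z: go to q1, push DZ → (q1, 21211, DZ)
  read 2, top D: go to q1, push BD → (q1, 1211, BDZ)
  read 1, top B: go to q1, push DB → (q1, 211, DBDZ)
  read 2, top D: go to q1, push BD → (q1, 11, BDBDZ)
  read 1, top B: go to q1, push DB → (q1, 1, DBDBDZ)
  read 1, top D: go to q1, push ε → (q1, ε, BDBDZ)
All input consumed in state q1 with stack BDBDZ.

BDBDZ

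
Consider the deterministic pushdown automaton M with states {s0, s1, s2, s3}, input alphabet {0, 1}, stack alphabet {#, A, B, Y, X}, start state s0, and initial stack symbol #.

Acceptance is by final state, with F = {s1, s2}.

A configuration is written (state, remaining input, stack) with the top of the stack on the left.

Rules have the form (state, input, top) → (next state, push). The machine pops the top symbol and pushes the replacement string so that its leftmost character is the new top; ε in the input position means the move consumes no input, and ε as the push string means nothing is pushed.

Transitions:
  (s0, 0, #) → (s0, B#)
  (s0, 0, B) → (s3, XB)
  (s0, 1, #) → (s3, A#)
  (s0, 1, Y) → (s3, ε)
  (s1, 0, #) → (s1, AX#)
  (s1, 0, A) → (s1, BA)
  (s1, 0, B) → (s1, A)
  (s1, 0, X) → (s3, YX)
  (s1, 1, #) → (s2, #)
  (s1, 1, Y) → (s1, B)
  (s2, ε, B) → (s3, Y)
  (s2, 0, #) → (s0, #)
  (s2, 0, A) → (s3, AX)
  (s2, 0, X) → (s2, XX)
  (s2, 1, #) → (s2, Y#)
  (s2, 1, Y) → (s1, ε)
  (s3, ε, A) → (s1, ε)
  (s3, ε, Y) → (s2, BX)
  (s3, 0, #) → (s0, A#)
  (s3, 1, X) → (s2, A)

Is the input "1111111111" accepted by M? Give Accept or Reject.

Accept

(s0, 1111111111, #)
  read 1, top #: go to s3, push A# → (s3, 111111111, A#)
  ε-move, top A: go to s1, push ε → (s1, 111111111, #)
  read 1, top #: go to s2, push # → (s2, 11111111, #)
  read 1, top #: go to s2, push Y# → (s2, 1111111, Y#)
  read 1, top Y: go to s1, push ε → (s1, 111111, #)
  read 1, top #: go to s2, push # → (s2, 11111, #)
  read 1, top #: go to s2, push Y# → (s2, 1111, Y#)
  read 1, top Y: go to s1, push ε → (s1, 111, #)
  read 1, top #: go to s2, push # → (s2, 11, #)
  read 1, top #: go to s2, push Y# → (s2, 1, Y#)
  read 1, top Y: go to s1, push ε → (s1, ε, #)
All input consumed; state s1 ∈ F.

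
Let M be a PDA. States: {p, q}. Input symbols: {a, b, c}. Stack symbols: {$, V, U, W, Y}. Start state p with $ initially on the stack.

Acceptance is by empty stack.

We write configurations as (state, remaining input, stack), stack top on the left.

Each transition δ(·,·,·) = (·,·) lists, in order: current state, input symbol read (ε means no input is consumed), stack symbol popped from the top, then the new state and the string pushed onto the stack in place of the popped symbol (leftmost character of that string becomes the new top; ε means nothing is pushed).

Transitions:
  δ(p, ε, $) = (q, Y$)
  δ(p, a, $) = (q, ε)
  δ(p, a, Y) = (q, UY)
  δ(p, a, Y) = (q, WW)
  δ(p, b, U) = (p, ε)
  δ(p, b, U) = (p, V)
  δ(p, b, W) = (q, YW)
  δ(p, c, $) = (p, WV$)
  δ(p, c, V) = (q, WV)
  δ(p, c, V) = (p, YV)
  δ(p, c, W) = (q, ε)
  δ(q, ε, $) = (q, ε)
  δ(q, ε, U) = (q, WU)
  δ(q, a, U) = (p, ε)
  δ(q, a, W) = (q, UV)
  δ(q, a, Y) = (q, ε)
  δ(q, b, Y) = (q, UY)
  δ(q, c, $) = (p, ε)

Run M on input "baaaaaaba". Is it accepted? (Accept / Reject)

No computation consumes all input and empties the stack.

Reject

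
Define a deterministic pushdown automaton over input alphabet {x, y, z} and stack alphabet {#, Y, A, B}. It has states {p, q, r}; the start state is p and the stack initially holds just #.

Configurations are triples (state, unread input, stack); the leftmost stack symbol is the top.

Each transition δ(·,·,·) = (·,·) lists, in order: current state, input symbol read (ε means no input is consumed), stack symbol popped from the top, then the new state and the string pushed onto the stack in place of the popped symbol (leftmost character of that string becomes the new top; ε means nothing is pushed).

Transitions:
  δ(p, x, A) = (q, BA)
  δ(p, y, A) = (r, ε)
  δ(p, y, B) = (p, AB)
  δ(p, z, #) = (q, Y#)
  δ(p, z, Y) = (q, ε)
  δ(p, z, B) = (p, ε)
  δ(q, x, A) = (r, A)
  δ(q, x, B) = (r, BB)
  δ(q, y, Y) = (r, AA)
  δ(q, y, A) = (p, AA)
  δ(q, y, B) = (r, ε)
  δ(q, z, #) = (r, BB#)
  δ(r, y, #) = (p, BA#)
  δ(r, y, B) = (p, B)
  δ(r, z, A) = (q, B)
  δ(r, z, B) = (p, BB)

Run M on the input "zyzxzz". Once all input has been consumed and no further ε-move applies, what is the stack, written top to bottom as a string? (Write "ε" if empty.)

BBA#

(p, zyzxzz, #)
  read z, top #: go to q, push Y# → (q, yzxzz, Y#)
  read y, top Y: go to r, push AA → (r, zxzz, AA#)
  read z, top A: go to q, push B → (q, xzz, BA#)
  read x, top B: go to r, push BB → (r, zz, BBA#)
  read z, top B: go to p, push BB → (p, z, BBBA#)
  read z, top B: go to p, push ε → (p, ε, BBA#)
All input consumed in state p with stack BBA#.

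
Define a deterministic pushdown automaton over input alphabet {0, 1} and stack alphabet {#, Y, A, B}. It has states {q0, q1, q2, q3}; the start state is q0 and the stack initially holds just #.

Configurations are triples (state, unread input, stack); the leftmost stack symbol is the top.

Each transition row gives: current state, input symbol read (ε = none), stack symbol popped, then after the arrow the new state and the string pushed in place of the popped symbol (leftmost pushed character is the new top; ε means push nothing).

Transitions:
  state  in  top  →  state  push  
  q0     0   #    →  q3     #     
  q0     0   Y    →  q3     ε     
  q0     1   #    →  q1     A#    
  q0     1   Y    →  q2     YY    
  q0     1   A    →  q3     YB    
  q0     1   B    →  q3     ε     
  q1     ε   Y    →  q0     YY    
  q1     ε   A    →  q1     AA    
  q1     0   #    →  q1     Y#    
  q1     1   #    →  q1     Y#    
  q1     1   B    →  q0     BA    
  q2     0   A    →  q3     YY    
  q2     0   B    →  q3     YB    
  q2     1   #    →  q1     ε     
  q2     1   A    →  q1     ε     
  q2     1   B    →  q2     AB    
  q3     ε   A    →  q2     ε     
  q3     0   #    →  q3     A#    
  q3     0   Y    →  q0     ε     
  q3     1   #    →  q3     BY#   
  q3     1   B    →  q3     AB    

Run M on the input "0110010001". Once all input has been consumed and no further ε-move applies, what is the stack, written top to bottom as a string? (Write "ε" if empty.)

ε

(q0, 0110010001, #)
  read 0, top #: go to q3, push # → (q3, 110010001, #)
  read 1, top #: go to q3, push BY# → (q3, 10010001, BY#)
  read 1, top B: go to q3, push AB → (q3, 0010001, ABY#)
  ε-move, top A: go to q2, push ε → (q2, 0010001, BY#)
  read 0, top B: go to q3, push YB → (q3, 010001, YBY#)
  read 0, top Y: go to q0, push ε → (q0, 10001, BY#)
  read 1, top B: go to q3, push ε → (q3, 0001, Y#)
  read 0, top Y: go to q0, push ε → (q0, 001, #)
  read 0, top #: go to q3, push # → (q3, 01, #)
  read 0, top #: go to q3, push A# → (q3, 1, A#)
  ε-move, top A: go to q2, push ε → (q2, 1, #)
  read 1, top #: go to q1, push ε → (q1, ε, ε)
All input consumed in state q1 with stack ε.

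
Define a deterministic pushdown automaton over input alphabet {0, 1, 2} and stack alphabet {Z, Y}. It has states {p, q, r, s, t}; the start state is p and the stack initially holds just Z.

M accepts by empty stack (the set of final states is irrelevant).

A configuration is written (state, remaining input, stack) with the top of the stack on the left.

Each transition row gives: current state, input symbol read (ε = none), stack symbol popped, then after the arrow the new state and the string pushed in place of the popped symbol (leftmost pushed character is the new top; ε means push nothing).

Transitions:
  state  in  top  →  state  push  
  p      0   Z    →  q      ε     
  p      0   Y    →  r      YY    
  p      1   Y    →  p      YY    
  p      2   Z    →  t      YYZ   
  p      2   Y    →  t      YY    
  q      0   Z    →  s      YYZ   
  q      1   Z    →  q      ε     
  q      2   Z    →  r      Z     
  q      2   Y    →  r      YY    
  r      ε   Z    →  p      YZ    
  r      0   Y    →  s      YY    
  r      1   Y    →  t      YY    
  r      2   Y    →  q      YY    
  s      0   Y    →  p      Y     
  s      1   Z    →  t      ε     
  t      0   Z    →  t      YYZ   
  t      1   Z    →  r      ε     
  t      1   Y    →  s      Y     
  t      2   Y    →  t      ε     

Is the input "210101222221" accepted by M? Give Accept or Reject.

Accept

(p, 210101222221, Z) ⊢ (t, 10101222221, YYZ) ⊢ (s, 0101222221, YYZ) ⊢ (p, 101222221, YYZ) ⊢ (p, 01222221, YYYZ) ⊢ (r, 1222221, YYYYZ) ⊢ (t, 222221, YYYYYZ) ⊢ (t, 22221, YYYYZ) ⊢ (t, 2221, YYYZ) ⊢ (t, 221, YYZ) ⊢ (t, 21, YZ) ⊢ (t, 1, Z) ⊢ (r, ε, ε)
All input consumed and the stack is empty.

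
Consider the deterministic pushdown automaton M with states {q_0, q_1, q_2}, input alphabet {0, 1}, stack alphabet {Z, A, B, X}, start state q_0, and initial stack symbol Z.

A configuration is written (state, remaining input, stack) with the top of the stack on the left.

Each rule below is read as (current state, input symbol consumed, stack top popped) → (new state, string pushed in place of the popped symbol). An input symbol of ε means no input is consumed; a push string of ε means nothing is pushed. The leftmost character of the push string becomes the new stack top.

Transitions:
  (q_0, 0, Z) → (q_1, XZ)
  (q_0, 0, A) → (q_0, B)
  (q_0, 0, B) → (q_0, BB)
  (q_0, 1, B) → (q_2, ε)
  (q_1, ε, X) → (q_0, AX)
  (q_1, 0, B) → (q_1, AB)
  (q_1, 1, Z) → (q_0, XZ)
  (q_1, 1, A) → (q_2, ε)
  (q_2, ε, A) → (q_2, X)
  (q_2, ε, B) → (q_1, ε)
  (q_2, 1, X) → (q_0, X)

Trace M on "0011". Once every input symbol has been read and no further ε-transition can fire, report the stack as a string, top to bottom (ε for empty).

XZ

(q_0, 0011, Z)
  read 0, top Z: go to q_1, push XZ → (q_1, 011, XZ)
  ε-move, top X: go to q_0, push AX → (q_0, 011, AXZ)
  read 0, top A: go to q_0, push B → (q_0, 11, BXZ)
  read 1, top B: go to q_2, push ε → (q_2, 1, XZ)
  read 1, top X: go to q_0, push X → (q_0, ε, XZ)
All input consumed in state q_0 with stack XZ.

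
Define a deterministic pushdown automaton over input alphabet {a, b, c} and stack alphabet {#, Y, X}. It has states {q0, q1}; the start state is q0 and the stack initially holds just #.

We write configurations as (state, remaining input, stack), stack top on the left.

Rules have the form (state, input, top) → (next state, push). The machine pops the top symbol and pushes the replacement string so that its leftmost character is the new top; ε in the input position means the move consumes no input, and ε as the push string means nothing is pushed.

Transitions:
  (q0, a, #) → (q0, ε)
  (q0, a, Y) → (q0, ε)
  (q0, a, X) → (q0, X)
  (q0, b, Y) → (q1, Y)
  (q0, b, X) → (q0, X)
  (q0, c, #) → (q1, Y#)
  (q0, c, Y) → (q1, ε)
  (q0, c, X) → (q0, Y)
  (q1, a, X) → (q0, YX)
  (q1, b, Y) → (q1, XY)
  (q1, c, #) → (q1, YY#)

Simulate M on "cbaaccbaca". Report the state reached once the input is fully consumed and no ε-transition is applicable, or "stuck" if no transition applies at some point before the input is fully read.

(q0, cbaaccbaca, #) ⊢ (q1, baaccbaca, Y#) ⊢ (q1, aaccbaca, XY#) ⊢ (q0, accbaca, YXY#) ⊢ (q0, ccbaca, XY#) ⊢ (q0, cbaca, YY#) ⊢ (q1, baca, Y#) ⊢ (q1, aca, XY#) ⊢ (q0, ca, YXY#) ⊢ (q1, a, XY#) ⊢ (q0, ε, YXY#)
All input consumed; M is in state q0.

q0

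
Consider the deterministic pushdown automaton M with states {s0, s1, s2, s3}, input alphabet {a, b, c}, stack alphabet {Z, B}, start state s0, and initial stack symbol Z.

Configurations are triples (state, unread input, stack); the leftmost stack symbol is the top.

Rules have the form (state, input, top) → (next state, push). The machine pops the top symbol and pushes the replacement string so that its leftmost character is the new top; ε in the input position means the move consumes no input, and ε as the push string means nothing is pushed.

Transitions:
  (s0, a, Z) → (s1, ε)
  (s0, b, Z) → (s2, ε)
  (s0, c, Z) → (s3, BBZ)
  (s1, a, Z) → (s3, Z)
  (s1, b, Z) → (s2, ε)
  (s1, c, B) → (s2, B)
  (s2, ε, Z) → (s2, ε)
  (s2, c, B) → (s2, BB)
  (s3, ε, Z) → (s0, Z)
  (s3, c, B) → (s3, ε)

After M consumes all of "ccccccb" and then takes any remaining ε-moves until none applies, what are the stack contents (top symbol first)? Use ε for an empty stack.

(s0, ccccccb, Z) ⊢ (s3, cccccb, BBZ) ⊢ (s3, ccccb, BZ) ⊢ (s3, cccb, Z) ⊢ (s0, cccb, Z) ⊢ (s3, ccb, BBZ) ⊢ (s3, cb, BZ) ⊢ (s3, b, Z) ⊢ (s0, b, Z) ⊢ (s2, ε, ε)
All input consumed in state s2 with stack ε.

ε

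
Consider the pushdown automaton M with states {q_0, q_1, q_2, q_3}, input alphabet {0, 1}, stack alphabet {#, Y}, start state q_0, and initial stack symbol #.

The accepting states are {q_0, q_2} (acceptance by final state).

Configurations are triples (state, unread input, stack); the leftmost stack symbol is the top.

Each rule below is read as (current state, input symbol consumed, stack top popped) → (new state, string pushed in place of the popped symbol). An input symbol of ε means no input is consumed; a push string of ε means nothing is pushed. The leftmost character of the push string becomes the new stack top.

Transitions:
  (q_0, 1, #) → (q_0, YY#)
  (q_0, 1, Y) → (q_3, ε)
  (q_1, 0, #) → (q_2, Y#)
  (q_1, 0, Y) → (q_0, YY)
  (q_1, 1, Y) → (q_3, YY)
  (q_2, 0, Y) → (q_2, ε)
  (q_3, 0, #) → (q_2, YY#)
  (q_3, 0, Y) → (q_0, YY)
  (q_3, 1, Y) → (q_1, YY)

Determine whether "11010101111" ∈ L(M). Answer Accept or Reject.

Reject

No computation consumes all input and reaches a final state.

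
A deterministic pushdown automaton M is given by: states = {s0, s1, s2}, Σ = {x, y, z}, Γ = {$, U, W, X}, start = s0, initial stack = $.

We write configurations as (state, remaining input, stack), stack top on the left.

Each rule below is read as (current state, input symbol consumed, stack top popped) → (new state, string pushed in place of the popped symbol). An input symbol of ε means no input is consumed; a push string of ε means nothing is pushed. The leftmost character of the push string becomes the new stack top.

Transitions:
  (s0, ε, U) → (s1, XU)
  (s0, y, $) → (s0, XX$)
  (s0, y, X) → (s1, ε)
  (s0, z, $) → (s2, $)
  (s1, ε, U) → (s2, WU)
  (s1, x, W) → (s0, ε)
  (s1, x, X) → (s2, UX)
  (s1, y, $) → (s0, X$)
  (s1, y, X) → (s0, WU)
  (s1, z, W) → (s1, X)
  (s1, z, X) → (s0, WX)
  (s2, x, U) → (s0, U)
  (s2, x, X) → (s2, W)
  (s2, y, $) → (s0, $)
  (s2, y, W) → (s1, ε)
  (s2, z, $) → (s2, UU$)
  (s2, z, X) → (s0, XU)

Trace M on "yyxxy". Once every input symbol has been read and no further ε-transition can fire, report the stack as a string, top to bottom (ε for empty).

WUUX$

(s0, yyxxy, $)
  read y, top $: go to s0, push XX$ → (s0, yxxy, XX$)
  read y, top X: go to s1, push ε → (s1, xxy, X$)
  read x, top X: go to s2, push UX → (s2, xy, UX$)
  read x, top U: go to s0, push U → (s0, y, UX$)
  ε-move, top U: go to s1, push XU → (s1, y, XUX$)
  read y, top X: go to s0, push WU → (s0, ε, WUUX$)
All input consumed in state s0 with stack WUUX$.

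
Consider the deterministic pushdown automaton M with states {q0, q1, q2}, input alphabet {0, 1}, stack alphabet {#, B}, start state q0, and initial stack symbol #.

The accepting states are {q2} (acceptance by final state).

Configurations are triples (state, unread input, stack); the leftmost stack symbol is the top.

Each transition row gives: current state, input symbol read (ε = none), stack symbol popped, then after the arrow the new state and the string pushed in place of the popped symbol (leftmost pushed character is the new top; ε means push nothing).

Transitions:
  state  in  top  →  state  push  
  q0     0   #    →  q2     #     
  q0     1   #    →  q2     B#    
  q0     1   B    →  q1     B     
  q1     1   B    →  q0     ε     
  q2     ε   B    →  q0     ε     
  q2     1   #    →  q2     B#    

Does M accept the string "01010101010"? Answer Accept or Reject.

(q0, 01010101010, #)
  read 0, top #: go to q2, push # → (q2, 1010101010, #)
  read 1, top #: go to q2, push B# → (q2, 010101010, B#)
  ε-move, top B: go to q0, push ε → (q0, 010101010, #)
  read 0, top #: go to q2, push # → (q2, 10101010, #)
  read 1, top #: go to q2, push B# → (q2, 0101010, B#)
  ε-move, top B: go to q0, push ε → (q0, 0101010, #)
  read 0, top #: go to q2, push # → (q2, 101010, #)
  read 1, top #: go to q2, push B# → (q2, 01010, B#)
  ε-move, top B: go to q0, push ε → (q0, 01010, #)
  read 0, top #: go to q2, push # → (q2, 1010, #)
  read 1, top #: go to q2, push B# → (q2, 010, B#)
  ε-move, top B: go to q0, push ε → (q0, 010, #)
  read 0, top #: go to q2, push # → (q2, 10, #)
  read 1, top #: go to q2, push B# → (q2, 0, B#)
  ε-move, top B: go to q0, push ε → (q0, 0, #)
  read 0, top #: go to q2, push # → (q2, ε, #)
All input consumed; state q2 ∈ F.

Accept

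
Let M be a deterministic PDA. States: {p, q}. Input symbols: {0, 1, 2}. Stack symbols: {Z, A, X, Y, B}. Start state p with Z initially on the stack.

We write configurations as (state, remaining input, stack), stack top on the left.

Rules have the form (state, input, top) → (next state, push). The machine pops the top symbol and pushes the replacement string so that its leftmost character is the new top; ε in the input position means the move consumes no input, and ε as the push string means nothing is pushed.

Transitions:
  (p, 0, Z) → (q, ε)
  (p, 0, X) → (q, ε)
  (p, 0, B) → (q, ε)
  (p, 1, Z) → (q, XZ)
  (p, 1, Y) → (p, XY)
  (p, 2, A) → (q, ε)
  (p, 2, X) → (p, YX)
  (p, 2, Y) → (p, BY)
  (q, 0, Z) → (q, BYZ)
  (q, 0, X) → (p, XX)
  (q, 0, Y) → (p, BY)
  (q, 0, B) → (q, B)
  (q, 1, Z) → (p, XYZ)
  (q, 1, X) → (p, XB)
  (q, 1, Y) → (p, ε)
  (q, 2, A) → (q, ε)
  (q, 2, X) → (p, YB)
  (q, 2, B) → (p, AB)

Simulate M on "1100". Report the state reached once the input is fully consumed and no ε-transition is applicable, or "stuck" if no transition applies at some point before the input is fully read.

q

(p, 1100, Z)
  read 1, top Z: go to q, push XZ → (q, 100, XZ)
  read 1, top X: go to p, push XB → (p, 00, XBZ)
  read 0, top X: go to q, push ε → (q, 0, BZ)
  read 0, top B: go to q, push B → (q, ε, BZ)
All input consumed; M is in state q.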